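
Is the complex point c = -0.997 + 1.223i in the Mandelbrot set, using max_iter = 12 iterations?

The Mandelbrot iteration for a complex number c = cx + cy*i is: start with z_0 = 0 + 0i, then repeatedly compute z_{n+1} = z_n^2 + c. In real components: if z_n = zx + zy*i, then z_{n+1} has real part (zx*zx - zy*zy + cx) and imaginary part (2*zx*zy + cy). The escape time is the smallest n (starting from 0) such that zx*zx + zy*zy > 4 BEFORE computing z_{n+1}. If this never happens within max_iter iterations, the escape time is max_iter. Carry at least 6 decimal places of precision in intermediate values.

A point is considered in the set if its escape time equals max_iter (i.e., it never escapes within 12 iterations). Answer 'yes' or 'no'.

z_0 = 0 + 0i, c = -0.9970 + 1.2230i
Iter 1: z = -0.9970 + 1.2230i, |z|^2 = 2.4897
Iter 2: z = -1.4987 + -1.2157i, |z|^2 = 3.7240
Iter 3: z = -0.2287 + 4.8669i, |z|^2 = 23.7388
Escaped at iteration 3

Answer: no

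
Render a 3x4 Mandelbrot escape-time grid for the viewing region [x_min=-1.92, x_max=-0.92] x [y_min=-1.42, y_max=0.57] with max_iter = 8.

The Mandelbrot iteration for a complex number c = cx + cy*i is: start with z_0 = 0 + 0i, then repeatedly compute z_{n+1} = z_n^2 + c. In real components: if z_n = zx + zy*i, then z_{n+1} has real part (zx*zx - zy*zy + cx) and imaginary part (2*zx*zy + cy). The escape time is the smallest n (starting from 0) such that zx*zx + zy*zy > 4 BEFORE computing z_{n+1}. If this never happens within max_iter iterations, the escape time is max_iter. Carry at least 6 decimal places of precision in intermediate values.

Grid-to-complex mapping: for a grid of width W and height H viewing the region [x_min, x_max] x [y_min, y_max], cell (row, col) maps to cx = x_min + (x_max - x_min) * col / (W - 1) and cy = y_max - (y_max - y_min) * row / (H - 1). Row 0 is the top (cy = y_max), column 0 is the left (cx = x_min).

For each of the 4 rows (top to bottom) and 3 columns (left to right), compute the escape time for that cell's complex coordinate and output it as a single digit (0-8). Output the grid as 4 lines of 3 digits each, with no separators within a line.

(row=0, col=0): c = -1.9200 + 0.5700i → escape time 1
(row=0, col=1): c = -1.4200 + 0.5700i → escape time 3
(row=0, col=2): c = -0.9200 + 0.5700i → escape time 5
(row=1, col=0): c = -1.9200 + -0.0933i → escape time 4
(row=1, col=1): c = -1.4200 + -0.0933i → escape time 8
(row=1, col=2): c = -0.9200 + -0.0933i → escape time 8
(row=2, col=0): c = -1.9200 + -0.7567i → escape time 1
(row=2, col=1): c = -1.4200 + -0.7567i → escape time 3
(row=2, col=2): c = -0.9200 + -0.7567i → escape time 4
(row=3, col=0): c = -1.9200 + -1.4200i → escape time 1
(row=3, col=1): c = -1.4200 + -1.4200i → escape time 1
(row=3, col=2): c = -0.9200 + -1.4200i → escape time 2

Answer: 135
488
134
112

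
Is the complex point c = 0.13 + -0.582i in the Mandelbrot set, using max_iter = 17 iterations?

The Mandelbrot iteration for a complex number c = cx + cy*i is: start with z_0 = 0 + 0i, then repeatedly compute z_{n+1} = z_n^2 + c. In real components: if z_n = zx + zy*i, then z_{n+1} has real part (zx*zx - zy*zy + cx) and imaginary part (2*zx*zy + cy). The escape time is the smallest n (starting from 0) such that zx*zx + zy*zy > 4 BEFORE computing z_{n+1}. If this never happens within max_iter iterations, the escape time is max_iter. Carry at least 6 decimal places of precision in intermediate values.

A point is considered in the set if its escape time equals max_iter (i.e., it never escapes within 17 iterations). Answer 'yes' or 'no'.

z_0 = 0 + 0i, c = 0.1300 + -0.5820i
Iter 1: z = 0.1300 + -0.5820i, |z|^2 = 0.3556
Iter 2: z = -0.1918 + -0.7333i, |z|^2 = 0.5746
Iter 3: z = -0.3710 + -0.3007i, |z|^2 = 0.2280
Iter 4: z = 0.1772 + -0.3589i, |z|^2 = 0.1602
Iter 5: z = 0.0326 + -0.7092i, |z|^2 = 0.5040
Iter 6: z = -0.3719 + -0.6282i, |z|^2 = 0.5330
Iter 7: z = -0.1263 + -0.1147i, |z|^2 = 0.0291
Iter 8: z = 0.1328 + -0.5530i, |z|^2 = 0.3235
Iter 9: z = -0.1582 + -0.7289i, |z|^2 = 0.5563
Iter 10: z = -0.3762 + -0.3514i, |z|^2 = 0.2650
Iter 11: z = 0.1481 + -0.3176i, |z|^2 = 0.1228
Iter 12: z = 0.0511 + -0.6761i, |z|^2 = 0.4597
Iter 13: z = -0.3244 + -0.6510i, |z|^2 = 0.5291
Iter 14: z = -0.1886 + -0.1595i, |z|^2 = 0.0610
Iter 15: z = 0.1401 + -0.5218i, |z|^2 = 0.2919
Iter 16: z = -0.1227 + -0.7282i, |z|^2 = 0.5454
Did not escape in 17 iterations → in set

Answer: yes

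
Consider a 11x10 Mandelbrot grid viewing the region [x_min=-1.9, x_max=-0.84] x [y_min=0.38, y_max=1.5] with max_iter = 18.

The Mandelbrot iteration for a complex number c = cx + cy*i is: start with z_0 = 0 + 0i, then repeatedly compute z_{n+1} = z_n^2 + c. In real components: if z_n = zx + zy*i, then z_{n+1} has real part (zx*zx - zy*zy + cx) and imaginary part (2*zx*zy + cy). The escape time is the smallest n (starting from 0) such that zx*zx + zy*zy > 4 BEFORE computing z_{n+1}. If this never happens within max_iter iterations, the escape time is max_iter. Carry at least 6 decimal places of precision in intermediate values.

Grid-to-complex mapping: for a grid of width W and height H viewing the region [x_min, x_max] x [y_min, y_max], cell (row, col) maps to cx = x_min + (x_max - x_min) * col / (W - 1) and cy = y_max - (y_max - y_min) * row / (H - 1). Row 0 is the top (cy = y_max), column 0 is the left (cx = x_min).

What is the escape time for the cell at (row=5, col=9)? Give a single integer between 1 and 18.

Answer: 3

Derivation:
z_0 = 0 + 0i, c = -0.9460 + 0.8778i
Iter 1: z = -0.9460 + 0.8778i, |z|^2 = 1.6654
Iter 2: z = -0.8216 + -0.7830i, |z|^2 = 1.2880
Iter 3: z = -0.8841 + 2.1643i, |z|^2 = 5.4659
Escaped at iteration 3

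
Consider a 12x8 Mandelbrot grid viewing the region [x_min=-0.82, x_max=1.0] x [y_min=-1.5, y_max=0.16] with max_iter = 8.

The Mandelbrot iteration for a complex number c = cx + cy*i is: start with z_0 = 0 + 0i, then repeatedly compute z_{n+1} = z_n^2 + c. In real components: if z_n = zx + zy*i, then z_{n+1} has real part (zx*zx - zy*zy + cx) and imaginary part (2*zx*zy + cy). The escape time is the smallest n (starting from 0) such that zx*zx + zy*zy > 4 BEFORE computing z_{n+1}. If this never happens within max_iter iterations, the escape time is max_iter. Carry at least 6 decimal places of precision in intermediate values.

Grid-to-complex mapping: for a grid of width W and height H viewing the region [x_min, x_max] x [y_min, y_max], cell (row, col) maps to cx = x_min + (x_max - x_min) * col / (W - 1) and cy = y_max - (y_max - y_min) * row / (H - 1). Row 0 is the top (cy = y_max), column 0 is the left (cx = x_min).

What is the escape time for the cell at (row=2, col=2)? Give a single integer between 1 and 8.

z_0 = 0 + 0i, c = -0.4891 + -0.3143i
Iter 1: z = -0.4891 + -0.3143i, |z|^2 = 0.3380
Iter 2: z = -0.3487 + -0.0069i, |z|^2 = 0.1216
Iter 3: z = -0.3676 + -0.3095i, |z|^2 = 0.2309
Iter 4: z = -0.4498 + -0.0868i, |z|^2 = 0.2098
Iter 5: z = -0.2943 + -0.2362i, |z|^2 = 0.1424
Iter 6: z = -0.4583 + -0.1752i, |z|^2 = 0.2407
Iter 7: z = -0.3098 + -0.1537i, |z|^2 = 0.1196

Answer: 8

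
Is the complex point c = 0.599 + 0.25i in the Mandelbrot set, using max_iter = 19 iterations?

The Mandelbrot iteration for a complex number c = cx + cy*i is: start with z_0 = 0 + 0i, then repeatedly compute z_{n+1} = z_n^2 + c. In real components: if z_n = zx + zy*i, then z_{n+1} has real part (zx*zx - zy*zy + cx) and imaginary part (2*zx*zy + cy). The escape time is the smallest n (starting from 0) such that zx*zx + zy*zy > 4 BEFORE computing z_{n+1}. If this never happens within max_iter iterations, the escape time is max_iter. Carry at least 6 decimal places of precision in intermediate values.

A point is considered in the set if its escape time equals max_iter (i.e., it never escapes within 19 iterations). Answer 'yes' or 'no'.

Answer: no

Derivation:
z_0 = 0 + 0i, c = 0.5990 + 0.2500i
Iter 1: z = 0.5990 + 0.2500i, |z|^2 = 0.4213
Iter 2: z = 0.8953 + 0.5495i, |z|^2 = 1.1035
Iter 3: z = 1.0986 + 1.2339i, |z|^2 = 2.7295
Iter 4: z = 0.2834 + 2.9612i, |z|^2 = 8.8492
Escaped at iteration 4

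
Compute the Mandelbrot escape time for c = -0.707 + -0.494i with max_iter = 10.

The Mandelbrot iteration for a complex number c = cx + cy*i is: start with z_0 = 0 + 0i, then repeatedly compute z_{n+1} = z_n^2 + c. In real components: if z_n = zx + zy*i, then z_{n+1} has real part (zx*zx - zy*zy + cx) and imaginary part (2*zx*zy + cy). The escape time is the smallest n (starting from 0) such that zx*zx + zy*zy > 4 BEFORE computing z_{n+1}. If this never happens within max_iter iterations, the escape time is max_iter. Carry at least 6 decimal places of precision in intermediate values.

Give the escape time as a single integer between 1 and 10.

Answer: 8

Derivation:
z_0 = 0 + 0i, c = -0.7070 + -0.4940i
Iter 1: z = -0.7070 + -0.4940i, |z|^2 = 0.7439
Iter 2: z = -0.4512 + 0.2045i, |z|^2 = 0.2454
Iter 3: z = -0.5453 + -0.6785i, |z|^2 = 0.7577
Iter 4: z = -0.8701 + 0.2460i, |z|^2 = 0.8176
Iter 5: z = -0.0104 + -0.9220i, |z|^2 = 0.8503
Iter 6: z = -1.5571 + -0.4749i, |z|^2 = 2.6499
Iter 7: z = 1.4920 + 0.9847i, |z|^2 = 3.1957
Iter 8: z = 0.5492 + 2.4444i, |z|^2 = 6.2767
Escaped at iteration 8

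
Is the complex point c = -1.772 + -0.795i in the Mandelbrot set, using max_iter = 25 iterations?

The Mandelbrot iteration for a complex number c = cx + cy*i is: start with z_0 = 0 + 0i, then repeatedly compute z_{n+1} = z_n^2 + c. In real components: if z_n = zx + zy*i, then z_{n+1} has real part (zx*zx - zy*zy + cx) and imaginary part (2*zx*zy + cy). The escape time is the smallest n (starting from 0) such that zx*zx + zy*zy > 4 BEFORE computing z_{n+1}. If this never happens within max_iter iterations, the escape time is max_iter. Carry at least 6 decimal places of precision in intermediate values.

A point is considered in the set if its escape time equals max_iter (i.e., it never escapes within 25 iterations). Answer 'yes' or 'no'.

z_0 = 0 + 0i, c = -1.7720 + -0.7950i
Iter 1: z = -1.7720 + -0.7950i, |z|^2 = 3.7720
Iter 2: z = 0.7360 + 2.0225i, |z|^2 = 4.6321
Escaped at iteration 2

Answer: no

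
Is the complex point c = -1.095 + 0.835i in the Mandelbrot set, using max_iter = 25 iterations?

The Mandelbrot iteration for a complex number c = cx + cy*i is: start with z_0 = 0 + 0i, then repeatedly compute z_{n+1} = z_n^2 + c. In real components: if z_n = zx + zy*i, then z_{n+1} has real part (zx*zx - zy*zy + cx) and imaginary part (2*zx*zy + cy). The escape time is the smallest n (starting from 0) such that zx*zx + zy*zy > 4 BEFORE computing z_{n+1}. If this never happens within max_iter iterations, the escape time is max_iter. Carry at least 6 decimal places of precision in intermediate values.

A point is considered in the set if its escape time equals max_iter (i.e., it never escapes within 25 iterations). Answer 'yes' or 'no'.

Answer: no

Derivation:
z_0 = 0 + 0i, c = -1.0950 + 0.8350i
Iter 1: z = -1.0950 + 0.8350i, |z|^2 = 1.8962
Iter 2: z = -0.5932 + -0.9936i, |z|^2 = 1.3392
Iter 3: z = -1.7305 + 2.0139i, |z|^2 = 7.0501
Escaped at iteration 3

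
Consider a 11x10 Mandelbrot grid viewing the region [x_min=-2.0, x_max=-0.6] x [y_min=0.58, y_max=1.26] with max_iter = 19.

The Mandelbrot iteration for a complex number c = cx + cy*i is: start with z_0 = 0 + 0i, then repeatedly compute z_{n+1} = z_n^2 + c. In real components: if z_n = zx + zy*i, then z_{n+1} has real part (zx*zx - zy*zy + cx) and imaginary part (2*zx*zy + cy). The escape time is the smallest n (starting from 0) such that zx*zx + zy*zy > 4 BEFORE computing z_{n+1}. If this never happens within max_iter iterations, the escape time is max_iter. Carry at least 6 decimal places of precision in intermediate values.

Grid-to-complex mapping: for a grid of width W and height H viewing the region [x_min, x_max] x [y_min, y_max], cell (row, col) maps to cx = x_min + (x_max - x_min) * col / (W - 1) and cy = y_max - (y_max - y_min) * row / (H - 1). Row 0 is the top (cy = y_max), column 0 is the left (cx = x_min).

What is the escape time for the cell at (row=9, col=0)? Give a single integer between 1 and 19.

Answer: 1

Derivation:
z_0 = 0 + 0i, c = -2.0000 + 0.5800i
Iter 1: z = -2.0000 + 0.5800i, |z|^2 = 4.3364
Escaped at iteration 1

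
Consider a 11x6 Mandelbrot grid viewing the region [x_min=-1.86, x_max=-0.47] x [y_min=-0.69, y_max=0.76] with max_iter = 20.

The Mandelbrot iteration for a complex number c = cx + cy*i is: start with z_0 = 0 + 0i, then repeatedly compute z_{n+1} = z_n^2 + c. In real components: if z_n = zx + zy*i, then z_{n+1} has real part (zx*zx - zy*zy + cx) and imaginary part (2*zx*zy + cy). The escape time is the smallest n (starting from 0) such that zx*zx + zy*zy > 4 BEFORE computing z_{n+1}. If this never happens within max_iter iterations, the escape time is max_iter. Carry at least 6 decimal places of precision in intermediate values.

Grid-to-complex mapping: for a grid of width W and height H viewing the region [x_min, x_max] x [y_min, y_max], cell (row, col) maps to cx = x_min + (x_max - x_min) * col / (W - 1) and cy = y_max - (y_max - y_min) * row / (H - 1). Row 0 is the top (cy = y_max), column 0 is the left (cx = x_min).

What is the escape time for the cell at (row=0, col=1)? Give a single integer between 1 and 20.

Answer: 3

Derivation:
z_0 = 0 + 0i, c = -1.7210 + 0.7600i
Iter 1: z = -1.7210 + 0.7600i, |z|^2 = 3.5394
Iter 2: z = 0.6632 + -1.8559i, |z|^2 = 3.8843
Iter 3: z = -4.7256 + -1.7018i, |z|^2 = 25.2271
Escaped at iteration 3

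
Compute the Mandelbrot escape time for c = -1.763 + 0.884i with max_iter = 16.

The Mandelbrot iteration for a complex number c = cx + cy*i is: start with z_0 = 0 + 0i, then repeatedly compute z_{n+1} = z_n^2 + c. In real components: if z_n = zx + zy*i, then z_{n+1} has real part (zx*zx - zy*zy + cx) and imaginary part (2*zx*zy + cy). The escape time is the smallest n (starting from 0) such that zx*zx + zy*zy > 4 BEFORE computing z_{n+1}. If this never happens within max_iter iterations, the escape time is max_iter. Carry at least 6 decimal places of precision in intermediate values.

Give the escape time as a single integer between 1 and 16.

z_0 = 0 + 0i, c = -1.7630 + 0.8840i
Iter 1: z = -1.7630 + 0.8840i, |z|^2 = 3.8896
Iter 2: z = 0.5637 + -2.2330i, |z|^2 = 5.3040
Escaped at iteration 2

Answer: 2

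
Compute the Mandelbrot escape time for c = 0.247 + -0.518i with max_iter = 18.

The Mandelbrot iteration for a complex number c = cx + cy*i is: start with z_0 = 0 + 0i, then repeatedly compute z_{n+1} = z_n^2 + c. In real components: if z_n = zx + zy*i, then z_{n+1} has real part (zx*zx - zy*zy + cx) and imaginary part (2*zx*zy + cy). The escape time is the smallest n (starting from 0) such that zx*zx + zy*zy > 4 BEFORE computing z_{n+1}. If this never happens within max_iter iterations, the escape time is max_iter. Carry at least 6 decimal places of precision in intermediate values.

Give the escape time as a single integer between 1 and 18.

Answer: 18

Derivation:
z_0 = 0 + 0i, c = 0.2470 + -0.5180i
Iter 1: z = 0.2470 + -0.5180i, |z|^2 = 0.3293
Iter 2: z = 0.0397 + -0.7739i, |z|^2 = 0.6005
Iter 3: z = -0.3503 + -0.5794i, |z|^2 = 0.4585
Iter 4: z = 0.0340 + -0.1120i, |z|^2 = 0.0137
Iter 5: z = 0.2356 + -0.5256i, |z|^2 = 0.3318
Iter 6: z = 0.0262 + -0.7657i, |z|^2 = 0.5870
Iter 7: z = -0.3386 + -0.5582i, |z|^2 = 0.4262
Iter 8: z = 0.0501 + -0.1400i, |z|^2 = 0.0221
Iter 9: z = 0.2299 + -0.5320i, |z|^2 = 0.3359
Iter 10: z = 0.0168 + -0.7626i, |z|^2 = 0.5819
Iter 11: z = -0.3343 + -0.5436i, |z|^2 = 0.4073
Iter 12: z = 0.0632 + -0.1545i, |z|^2 = 0.0279
Iter 13: z = 0.2271 + -0.5375i, |z|^2 = 0.3405
Iter 14: z = 0.0096 + -0.7622i, |z|^2 = 0.5810
Iter 15: z = -0.3338 + -0.5327i, |z|^2 = 0.3952
Iter 16: z = 0.0747 + -0.1624i, |z|^2 = 0.0319
Iter 17: z = 0.2262 + -0.5422i, |z|^2 = 0.3452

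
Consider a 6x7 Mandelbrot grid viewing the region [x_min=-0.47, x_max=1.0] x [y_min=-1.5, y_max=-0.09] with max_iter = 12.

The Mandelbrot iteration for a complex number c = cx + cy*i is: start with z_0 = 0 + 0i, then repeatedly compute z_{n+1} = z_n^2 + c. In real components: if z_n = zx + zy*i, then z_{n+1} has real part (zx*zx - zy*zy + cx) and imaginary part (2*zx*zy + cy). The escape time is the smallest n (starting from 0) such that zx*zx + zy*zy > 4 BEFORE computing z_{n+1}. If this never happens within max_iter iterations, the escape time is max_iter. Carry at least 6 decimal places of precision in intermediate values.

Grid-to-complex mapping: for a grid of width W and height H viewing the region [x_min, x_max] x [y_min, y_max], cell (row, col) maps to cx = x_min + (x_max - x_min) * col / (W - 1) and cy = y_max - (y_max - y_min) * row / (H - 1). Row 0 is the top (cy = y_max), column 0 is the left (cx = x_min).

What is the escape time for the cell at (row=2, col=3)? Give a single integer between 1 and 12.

Answer: 8

Derivation:
z_0 = 0 + 0i, c = 0.4120 + -0.5600i
Iter 1: z = 0.4120 + -0.5600i, |z|^2 = 0.4833
Iter 2: z = 0.2681 + -1.0214i, |z|^2 = 1.1152
Iter 3: z = -0.5594 + -1.1078i, |z|^2 = 1.5402
Iter 4: z = -0.5022 + 0.6795i, |z|^2 = 0.7139
Iter 5: z = 0.2025 + -1.2425i, |z|^2 = 1.5848
Iter 6: z = -1.0908 + -1.0633i, |z|^2 = 2.3204
Iter 7: z = 0.4712 + 1.7596i, |z|^2 = 3.3182
Iter 8: z = -2.4622 + 1.0981i, |z|^2 = 7.2685
Escaped at iteration 8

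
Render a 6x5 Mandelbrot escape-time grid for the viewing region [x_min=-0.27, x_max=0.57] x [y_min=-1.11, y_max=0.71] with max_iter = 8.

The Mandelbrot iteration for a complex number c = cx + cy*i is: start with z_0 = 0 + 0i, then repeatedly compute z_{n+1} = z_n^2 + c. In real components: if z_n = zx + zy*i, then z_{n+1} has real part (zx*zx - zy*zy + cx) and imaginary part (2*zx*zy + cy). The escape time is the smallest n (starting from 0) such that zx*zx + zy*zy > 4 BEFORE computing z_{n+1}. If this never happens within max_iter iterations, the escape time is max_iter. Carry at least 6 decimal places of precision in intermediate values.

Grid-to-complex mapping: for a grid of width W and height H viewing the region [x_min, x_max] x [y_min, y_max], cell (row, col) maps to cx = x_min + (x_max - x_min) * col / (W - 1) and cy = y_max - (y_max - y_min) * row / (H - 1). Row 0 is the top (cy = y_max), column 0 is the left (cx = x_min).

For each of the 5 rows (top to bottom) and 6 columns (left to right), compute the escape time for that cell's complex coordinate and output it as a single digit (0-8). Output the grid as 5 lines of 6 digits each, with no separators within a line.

Answer: 888653
888884
888884
888873
554322

Derivation:
(row=0, col=0): c = -0.2700 + 0.7100i → escape time 8
(row=0, col=1): c = -0.1020 + 0.7100i → escape time 8
(row=0, col=2): c = 0.0660 + 0.7100i → escape time 8
(row=0, col=3): c = 0.2340 + 0.7100i → escape time 6
(row=0, col=4): c = 0.4020 + 0.7100i → escape time 5
(row=0, col=5): c = 0.5700 + 0.7100i → escape time 3
(row=1, col=0): c = -0.2700 + 0.2550i → escape time 8
(row=1, col=1): c = -0.1020 + 0.2550i → escape time 8
(row=1, col=2): c = 0.0660 + 0.2550i → escape time 8
(row=1, col=3): c = 0.2340 + 0.2550i → escape time 8
(row=1, col=4): c = 0.4020 + 0.2550i → escape time 8
(row=1, col=5): c = 0.5700 + 0.2550i → escape time 4
(row=2, col=0): c = -0.2700 + -0.2000i → escape time 8
(row=2, col=1): c = -0.1020 + -0.2000i → escape time 8
(row=2, col=2): c = 0.0660 + -0.2000i → escape time 8
(row=2, col=3): c = 0.2340 + -0.2000i → escape time 8
(row=2, col=4): c = 0.4020 + -0.2000i → escape time 8
(row=2, col=5): c = 0.5700 + -0.2000i → escape time 4
(row=3, col=0): c = -0.2700 + -0.6550i → escape time 8
(row=3, col=1): c = -0.1020 + -0.6550i → escape time 8
(row=3, col=2): c = 0.0660 + -0.6550i → escape time 8
(row=3, col=3): c = 0.2340 + -0.6550i → escape time 8
(row=3, col=4): c = 0.4020 + -0.6550i → escape time 7
(row=3, col=5): c = 0.5700 + -0.6550i → escape time 3
(row=4, col=0): c = -0.2700 + -1.1100i → escape time 5
(row=4, col=1): c = -0.1020 + -1.1100i → escape time 5
(row=4, col=2): c = 0.0660 + -1.1100i → escape time 4
(row=4, col=3): c = 0.2340 + -1.1100i → escape time 3
(row=4, col=4): c = 0.4020 + -1.1100i → escape time 2
(row=4, col=5): c = 0.5700 + -1.1100i → escape time 2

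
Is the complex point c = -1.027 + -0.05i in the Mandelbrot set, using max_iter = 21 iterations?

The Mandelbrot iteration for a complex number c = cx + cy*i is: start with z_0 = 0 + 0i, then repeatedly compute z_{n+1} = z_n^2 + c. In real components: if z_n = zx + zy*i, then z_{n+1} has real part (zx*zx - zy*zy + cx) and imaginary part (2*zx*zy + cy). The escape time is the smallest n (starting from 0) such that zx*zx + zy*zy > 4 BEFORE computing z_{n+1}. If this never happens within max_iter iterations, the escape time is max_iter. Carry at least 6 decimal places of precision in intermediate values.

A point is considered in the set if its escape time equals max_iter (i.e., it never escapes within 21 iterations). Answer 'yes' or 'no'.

z_0 = 0 + 0i, c = -1.0270 + -0.0500i
Iter 1: z = -1.0270 + -0.0500i, |z|^2 = 1.0572
Iter 2: z = 0.0252 + 0.0527i, |z|^2 = 0.0034
Iter 3: z = -1.0291 + -0.0473i, |z|^2 = 1.0614
Iter 4: z = 0.0299 + 0.0474i, |z|^2 = 0.0031
Iter 5: z = -1.0284 + -0.0472i, |z|^2 = 1.0597
Iter 6: z = 0.0283 + 0.0470i, |z|^2 = 0.0030
Iter 7: z = -1.0284 + -0.0473i, |z|^2 = 1.0599
Iter 8: z = 0.0284 + 0.0474i, |z|^2 = 0.0030
Iter 9: z = -1.0284 + -0.0473i, |z|^2 = 1.0599
Iter 10: z = 0.0284 + 0.0473i, |z|^2 = 0.0030
Iter 11: z = -1.0284 + -0.0473i, |z|^2 = 1.0599
Iter 12: z = 0.0284 + 0.0473i, |z|^2 = 0.0030
Iter 13: z = -1.0284 + -0.0473i, |z|^2 = 1.0599
Iter 14: z = 0.0284 + 0.0473i, |z|^2 = 0.0030
Iter 15: z = -1.0284 + -0.0473i, |z|^2 = 1.0599
Iter 16: z = 0.0284 + 0.0473i, |z|^2 = 0.0030
Iter 17: z = -1.0284 + -0.0473i, |z|^2 = 1.0599
Iter 18: z = 0.0284 + 0.0473i, |z|^2 = 0.0030
Iter 19: z = -1.0284 + -0.0473i, |z|^2 = 1.0599
Iter 20: z = 0.0284 + 0.0473i, |z|^2 = 0.0030
Did not escape in 21 iterations → in set

Answer: yes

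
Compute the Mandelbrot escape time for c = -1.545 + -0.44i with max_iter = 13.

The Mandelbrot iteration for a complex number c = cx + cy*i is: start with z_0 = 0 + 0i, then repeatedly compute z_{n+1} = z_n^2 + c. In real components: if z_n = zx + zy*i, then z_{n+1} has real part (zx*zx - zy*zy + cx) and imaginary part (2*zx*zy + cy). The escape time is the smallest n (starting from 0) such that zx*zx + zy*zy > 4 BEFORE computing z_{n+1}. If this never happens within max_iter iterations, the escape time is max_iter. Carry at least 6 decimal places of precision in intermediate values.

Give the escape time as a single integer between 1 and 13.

z_0 = 0 + 0i, c = -1.5450 + -0.4400i
Iter 1: z = -1.5450 + -0.4400i, |z|^2 = 2.5806
Iter 2: z = 0.6484 + 0.9196i, |z|^2 = 1.2661
Iter 3: z = -1.9702 + 0.7526i, |z|^2 = 4.4481
Escaped at iteration 3

Answer: 3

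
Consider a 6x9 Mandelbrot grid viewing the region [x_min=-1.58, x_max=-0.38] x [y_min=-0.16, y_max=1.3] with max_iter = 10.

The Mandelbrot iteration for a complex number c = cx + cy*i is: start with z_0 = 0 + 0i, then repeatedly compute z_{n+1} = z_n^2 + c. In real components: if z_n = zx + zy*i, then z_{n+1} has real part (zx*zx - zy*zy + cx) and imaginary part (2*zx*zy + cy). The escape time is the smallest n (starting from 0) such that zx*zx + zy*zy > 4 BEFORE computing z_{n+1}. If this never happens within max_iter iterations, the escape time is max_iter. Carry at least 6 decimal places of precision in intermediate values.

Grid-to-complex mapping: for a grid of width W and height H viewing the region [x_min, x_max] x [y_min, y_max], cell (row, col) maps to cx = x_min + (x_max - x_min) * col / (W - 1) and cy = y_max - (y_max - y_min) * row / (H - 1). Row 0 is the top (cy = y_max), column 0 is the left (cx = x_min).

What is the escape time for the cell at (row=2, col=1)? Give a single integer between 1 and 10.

Answer: 3

Derivation:
z_0 = 0 + 0i, c = -1.3400 + 0.9350i
Iter 1: z = -1.3400 + 0.9350i, |z|^2 = 2.6698
Iter 2: z = -0.4186 + -1.5708i, |z|^2 = 2.6427
Iter 3: z = -3.6322 + 2.2502i, |z|^2 = 18.2558
Escaped at iteration 3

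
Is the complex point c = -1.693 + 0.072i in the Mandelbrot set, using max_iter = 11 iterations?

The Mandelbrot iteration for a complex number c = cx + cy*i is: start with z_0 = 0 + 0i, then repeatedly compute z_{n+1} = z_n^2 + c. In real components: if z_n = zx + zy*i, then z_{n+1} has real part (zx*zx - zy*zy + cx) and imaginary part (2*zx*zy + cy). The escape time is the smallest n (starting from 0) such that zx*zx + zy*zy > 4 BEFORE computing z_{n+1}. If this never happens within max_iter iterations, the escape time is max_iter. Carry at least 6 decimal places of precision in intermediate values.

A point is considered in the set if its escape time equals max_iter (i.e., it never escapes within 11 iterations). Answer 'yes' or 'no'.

Answer: no

Derivation:
z_0 = 0 + 0i, c = -1.6930 + 0.0720i
Iter 1: z = -1.6930 + 0.0720i, |z|^2 = 2.8714
Iter 2: z = 1.1681 + -0.1718i, |z|^2 = 1.3939
Iter 3: z = -0.3581 + -0.3293i, |z|^2 = 0.2367
Iter 4: z = -1.6732 + 0.3079i, |z|^2 = 2.8944
Iter 5: z = 1.0118 + -0.9583i, |z|^2 = 1.9421
Iter 6: z = -1.5877 + -1.8672i, |z|^2 = 6.0072
Escaped at iteration 6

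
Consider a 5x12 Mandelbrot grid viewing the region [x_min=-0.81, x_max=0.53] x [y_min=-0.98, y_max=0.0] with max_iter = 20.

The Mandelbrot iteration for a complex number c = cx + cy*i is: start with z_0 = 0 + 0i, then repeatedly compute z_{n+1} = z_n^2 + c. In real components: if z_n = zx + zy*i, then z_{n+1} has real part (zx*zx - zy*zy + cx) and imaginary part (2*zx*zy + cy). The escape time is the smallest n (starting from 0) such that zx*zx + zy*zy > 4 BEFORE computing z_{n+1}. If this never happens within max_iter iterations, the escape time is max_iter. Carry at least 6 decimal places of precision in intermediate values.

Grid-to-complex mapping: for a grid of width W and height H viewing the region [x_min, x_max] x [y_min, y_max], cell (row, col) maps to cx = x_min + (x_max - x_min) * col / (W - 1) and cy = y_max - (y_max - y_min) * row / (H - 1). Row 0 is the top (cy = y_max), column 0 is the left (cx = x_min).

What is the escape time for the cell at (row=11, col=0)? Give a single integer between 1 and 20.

z_0 = 0 + 0i, c = -0.8100 + -0.9800i
Iter 1: z = -0.8100 + -0.9800i, |z|^2 = 1.6165
Iter 2: z = -1.1143 + 0.6076i, |z|^2 = 1.6108
Iter 3: z = 0.0625 + -2.3341i, |z|^2 = 5.4519
Escaped at iteration 3

Answer: 3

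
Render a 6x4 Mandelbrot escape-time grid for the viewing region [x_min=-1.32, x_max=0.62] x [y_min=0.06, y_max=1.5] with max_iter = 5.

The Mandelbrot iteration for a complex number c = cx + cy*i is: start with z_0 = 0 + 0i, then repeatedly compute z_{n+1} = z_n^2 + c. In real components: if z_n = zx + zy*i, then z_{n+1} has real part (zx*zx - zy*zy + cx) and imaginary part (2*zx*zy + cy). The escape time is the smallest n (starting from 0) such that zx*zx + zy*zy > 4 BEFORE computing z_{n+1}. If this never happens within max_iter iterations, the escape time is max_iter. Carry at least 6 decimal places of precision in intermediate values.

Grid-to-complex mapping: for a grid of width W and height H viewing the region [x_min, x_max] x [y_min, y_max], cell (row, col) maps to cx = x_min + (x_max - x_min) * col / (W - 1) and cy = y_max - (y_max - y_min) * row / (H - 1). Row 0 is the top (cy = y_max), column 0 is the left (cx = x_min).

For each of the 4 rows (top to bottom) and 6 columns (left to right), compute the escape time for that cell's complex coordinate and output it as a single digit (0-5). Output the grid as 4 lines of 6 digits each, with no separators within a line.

(row=0, col=0): c = -1.3200 + 1.5000i → escape time 2
(row=0, col=1): c = -0.9320 + 1.5000i → escape time 2
(row=0, col=2): c = -0.5440 + 1.5000i → escape time 2
(row=0, col=3): c = -0.1560 + 1.5000i → escape time 2
(row=0, col=4): c = 0.2320 + 1.5000i → escape time 2
(row=0, col=5): c = 0.6200 + 1.5000i → escape time 2
(row=1, col=0): c = -1.3200 + 1.0200i → escape time 3
(row=1, col=1): c = -0.9320 + 1.0200i → escape time 3
(row=1, col=2): c = -0.5440 + 1.0200i → escape time 4
(row=1, col=3): c = -0.1560 + 1.0200i → escape time 5
(row=1, col=4): c = 0.2320 + 1.0200i → escape time 4
(row=1, col=5): c = 0.6200 + 1.0200i → escape time 2
(row=2, col=0): c = -1.3200 + 0.5400i → escape time 3
(row=2, col=1): c = -0.9320 + 0.5400i → escape time 5
(row=2, col=2): c = -0.5440 + 0.5400i → escape time 5
(row=2, col=3): c = -0.1560 + 0.5400i → escape time 5
(row=2, col=4): c = 0.2320 + 0.5400i → escape time 5
(row=2, col=5): c = 0.6200 + 0.5400i → escape time 3
(row=3, col=0): c = -1.3200 + 0.0600i → escape time 5
(row=3, col=1): c = -0.9320 + 0.0600i → escape time 5
(row=3, col=2): c = -0.5440 + 0.0600i → escape time 5
(row=3, col=3): c = -0.1560 + 0.0600i → escape time 5
(row=3, col=4): c = 0.2320 + 0.0600i → escape time 5
(row=3, col=5): c = 0.6200 + 0.0600i → escape time 4

Answer: 222222
334542
355553
555554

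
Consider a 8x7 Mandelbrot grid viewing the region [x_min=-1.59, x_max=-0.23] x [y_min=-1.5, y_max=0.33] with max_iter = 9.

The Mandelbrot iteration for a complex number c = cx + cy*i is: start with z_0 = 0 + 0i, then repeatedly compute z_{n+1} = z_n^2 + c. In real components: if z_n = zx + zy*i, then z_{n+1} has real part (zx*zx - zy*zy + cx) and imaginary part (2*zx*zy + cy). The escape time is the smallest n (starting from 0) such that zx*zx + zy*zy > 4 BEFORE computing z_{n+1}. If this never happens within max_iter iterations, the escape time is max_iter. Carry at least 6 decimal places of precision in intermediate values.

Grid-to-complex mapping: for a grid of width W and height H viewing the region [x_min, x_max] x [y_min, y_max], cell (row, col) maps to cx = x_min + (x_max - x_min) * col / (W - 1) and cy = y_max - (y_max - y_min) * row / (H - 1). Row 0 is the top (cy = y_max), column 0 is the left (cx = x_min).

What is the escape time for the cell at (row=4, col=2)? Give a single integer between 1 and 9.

z_0 = 0 + 0i, c = -1.2014 + -0.8900i
Iter 1: z = -1.2014 + -0.8900i, |z|^2 = 2.2355
Iter 2: z = -0.5501 + 1.2485i, |z|^2 = 1.8615
Iter 3: z = -2.4577 + -2.2636i, |z|^2 = 11.1643
Escaped at iteration 3

Answer: 3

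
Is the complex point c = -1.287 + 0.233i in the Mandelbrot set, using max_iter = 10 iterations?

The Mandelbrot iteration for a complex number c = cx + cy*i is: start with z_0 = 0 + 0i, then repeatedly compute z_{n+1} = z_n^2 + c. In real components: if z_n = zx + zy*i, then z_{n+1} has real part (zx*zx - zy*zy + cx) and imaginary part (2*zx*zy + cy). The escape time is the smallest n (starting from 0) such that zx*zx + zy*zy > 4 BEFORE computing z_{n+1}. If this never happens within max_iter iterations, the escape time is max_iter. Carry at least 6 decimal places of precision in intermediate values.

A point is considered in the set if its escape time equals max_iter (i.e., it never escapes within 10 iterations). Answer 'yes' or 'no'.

Answer: no

Derivation:
z_0 = 0 + 0i, c = -1.2870 + 0.2330i
Iter 1: z = -1.2870 + 0.2330i, |z|^2 = 1.7107
Iter 2: z = 0.3151 + -0.3667i, |z|^2 = 0.2338
Iter 3: z = -1.3222 + 0.0019i, |z|^2 = 1.7483
Iter 4: z = 0.4613 + 0.2280i, |z|^2 = 0.2648
Iter 5: z = -1.1262 + 0.4433i, |z|^2 = 1.4649
Iter 6: z = -0.2152 + -0.7656i, |z|^2 = 0.6324
Iter 7: z = -1.8268 + 0.5625i, |z|^2 = 3.6536
Iter 8: z = 1.7337 + -1.8221i, |z|^2 = 6.3261
Escaped at iteration 8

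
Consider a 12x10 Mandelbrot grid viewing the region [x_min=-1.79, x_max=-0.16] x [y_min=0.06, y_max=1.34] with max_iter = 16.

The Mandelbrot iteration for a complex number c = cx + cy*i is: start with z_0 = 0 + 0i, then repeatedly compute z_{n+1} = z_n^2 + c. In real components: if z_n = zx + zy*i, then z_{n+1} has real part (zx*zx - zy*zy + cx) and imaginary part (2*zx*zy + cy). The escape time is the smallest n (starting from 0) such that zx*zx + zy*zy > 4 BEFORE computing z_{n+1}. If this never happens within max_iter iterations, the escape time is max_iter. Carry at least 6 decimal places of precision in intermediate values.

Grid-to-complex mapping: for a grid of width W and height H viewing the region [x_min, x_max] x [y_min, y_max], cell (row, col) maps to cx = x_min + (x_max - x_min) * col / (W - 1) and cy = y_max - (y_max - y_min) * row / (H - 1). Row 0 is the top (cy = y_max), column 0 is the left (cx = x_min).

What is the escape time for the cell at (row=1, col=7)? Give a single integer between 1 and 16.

z_0 = 0 + 0i, c = -0.7527 + 1.1978i
Iter 1: z = -0.7527 + 1.1978i, |z|^2 = 2.0013
Iter 2: z = -1.6208 + -0.6054i, |z|^2 = 2.9935
Iter 3: z = 1.5077 + 3.1603i, |z|^2 = 12.2608
Escaped at iteration 3

Answer: 3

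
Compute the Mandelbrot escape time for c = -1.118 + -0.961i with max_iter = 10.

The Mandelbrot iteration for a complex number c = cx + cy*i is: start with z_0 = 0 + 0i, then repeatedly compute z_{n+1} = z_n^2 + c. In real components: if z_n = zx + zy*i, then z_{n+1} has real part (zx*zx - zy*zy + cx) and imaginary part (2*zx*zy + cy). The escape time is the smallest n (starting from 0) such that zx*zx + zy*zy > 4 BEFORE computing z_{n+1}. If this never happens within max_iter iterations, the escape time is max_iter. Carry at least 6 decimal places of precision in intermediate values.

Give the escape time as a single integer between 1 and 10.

z_0 = 0 + 0i, c = -1.1180 + -0.9610i
Iter 1: z = -1.1180 + -0.9610i, |z|^2 = 2.1734
Iter 2: z = -0.7916 + 1.1878i, |z|^2 = 2.0375
Iter 3: z = -1.9022 + -2.8415i, |z|^2 = 11.6927
Escaped at iteration 3

Answer: 3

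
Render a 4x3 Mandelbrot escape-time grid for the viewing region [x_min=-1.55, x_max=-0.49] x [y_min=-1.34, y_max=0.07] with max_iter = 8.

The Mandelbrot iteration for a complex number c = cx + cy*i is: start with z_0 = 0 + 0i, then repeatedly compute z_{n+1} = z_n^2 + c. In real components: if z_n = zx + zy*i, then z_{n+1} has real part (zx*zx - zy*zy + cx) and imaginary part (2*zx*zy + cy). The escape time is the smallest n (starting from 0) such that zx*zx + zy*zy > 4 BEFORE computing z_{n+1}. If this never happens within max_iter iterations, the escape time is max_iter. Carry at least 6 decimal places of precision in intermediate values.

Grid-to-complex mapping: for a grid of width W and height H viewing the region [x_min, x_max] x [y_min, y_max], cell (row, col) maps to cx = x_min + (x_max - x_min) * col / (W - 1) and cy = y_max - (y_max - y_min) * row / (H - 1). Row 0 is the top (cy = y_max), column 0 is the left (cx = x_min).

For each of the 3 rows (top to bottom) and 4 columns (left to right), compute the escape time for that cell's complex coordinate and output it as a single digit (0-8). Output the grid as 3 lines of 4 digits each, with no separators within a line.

(row=0, col=0): c = -1.5500 + 0.0700i → escape time 7
(row=0, col=1): c = -1.1967 + 0.0700i → escape time 8
(row=0, col=2): c = -0.8433 + 0.0700i → escape time 8
(row=0, col=3): c = -0.4900 + 0.0700i → escape time 8
(row=1, col=0): c = -1.5500 + -0.6350i → escape time 3
(row=1, col=1): c = -1.1967 + -0.6350i → escape time 3
(row=1, col=2): c = -0.8433 + -0.6350i → escape time 5
(row=1, col=3): c = -0.4900 + -0.6350i → escape time 8
(row=2, col=0): c = -1.5500 + -1.3400i → escape time 1
(row=2, col=1): c = -1.1967 + -1.3400i → escape time 2
(row=2, col=2): c = -0.8433 + -1.3400i → escape time 2
(row=2, col=3): c = -0.4900 + -1.3400i → escape time 2

Answer: 7888
3358
1222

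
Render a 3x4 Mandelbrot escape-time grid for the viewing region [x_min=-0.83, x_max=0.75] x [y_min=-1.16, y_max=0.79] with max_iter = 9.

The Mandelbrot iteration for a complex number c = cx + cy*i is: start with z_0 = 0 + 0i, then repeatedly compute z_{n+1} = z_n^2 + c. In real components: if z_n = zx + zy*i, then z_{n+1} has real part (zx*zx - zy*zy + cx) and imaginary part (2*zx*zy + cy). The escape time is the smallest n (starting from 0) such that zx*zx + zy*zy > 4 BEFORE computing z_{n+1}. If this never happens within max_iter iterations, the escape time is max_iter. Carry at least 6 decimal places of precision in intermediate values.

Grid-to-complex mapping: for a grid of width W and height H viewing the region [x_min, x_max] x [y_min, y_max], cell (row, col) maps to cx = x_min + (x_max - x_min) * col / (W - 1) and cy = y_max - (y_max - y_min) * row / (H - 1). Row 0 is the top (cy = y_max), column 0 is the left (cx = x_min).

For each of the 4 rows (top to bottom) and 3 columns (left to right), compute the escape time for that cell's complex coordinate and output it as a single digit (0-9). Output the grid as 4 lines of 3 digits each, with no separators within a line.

(row=0, col=0): c = -0.8300 + 0.7900i → escape time 4
(row=0, col=1): c = -0.0400 + 0.7900i → escape time 9
(row=0, col=2): c = 0.7500 + 0.7900i → escape time 2
(row=1, col=0): c = -0.8300 + 0.1400i → escape time 9
(row=1, col=1): c = -0.0400 + 0.1400i → escape time 9
(row=1, col=2): c = 0.7500 + 0.1400i → escape time 3
(row=2, col=0): c = -0.8300 + -0.5100i → escape time 6
(row=2, col=1): c = -0.0400 + -0.5100i → escape time 9
(row=2, col=2): c = 0.7500 + -0.5100i → escape time 3
(row=3, col=0): c = -0.8300 + -1.1600i → escape time 3
(row=3, col=1): c = -0.0400 + -1.1600i → escape time 4
(row=3, col=2): c = 0.7500 + -1.1600i → escape time 2

Answer: 492
993
693
342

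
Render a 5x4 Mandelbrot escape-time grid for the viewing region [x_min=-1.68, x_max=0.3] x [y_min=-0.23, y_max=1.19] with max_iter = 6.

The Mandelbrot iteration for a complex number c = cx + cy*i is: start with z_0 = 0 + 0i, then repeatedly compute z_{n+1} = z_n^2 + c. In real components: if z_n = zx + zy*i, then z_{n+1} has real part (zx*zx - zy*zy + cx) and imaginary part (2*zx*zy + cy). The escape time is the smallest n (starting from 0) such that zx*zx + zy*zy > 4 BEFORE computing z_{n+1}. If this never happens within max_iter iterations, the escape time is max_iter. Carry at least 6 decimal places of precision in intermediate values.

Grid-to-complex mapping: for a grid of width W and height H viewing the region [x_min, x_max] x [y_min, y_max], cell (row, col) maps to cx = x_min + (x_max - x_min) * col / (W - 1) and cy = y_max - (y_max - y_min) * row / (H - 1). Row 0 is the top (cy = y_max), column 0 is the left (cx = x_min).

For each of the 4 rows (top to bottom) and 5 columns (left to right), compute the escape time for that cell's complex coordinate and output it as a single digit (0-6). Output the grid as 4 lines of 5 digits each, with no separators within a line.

Answer: 12332
33566
46666
46666

Derivation:
(row=0, col=0): c = -1.6800 + 1.1900i → escape time 1
(row=0, col=1): c = -1.1850 + 1.1900i → escape time 2
(row=0, col=2): c = -0.6900 + 1.1900i → escape time 3
(row=0, col=3): c = -0.1950 + 1.1900i → escape time 3
(row=0, col=4): c = 0.3000 + 1.1900i → escape time 2
(row=1, col=0): c = -1.6800 + 0.7167i → escape time 3
(row=1, col=1): c = -1.1850 + 0.7167i → escape time 3
(row=1, col=2): c = -0.6900 + 0.7167i → escape time 5
(row=1, col=3): c = -0.1950 + 0.7167i → escape time 6
(row=1, col=4): c = 0.3000 + 0.7167i → escape time 6
(row=2, col=0): c = -1.6800 + 0.2433i → escape time 4
(row=2, col=1): c = -1.1850 + 0.2433i → escape time 6
(row=2, col=2): c = -0.6900 + 0.2433i → escape time 6
(row=2, col=3): c = -0.1950 + 0.2433i → escape time 6
(row=2, col=4): c = 0.3000 + 0.2433i → escape time 6
(row=3, col=0): c = -1.6800 + -0.2300i → escape time 4
(row=3, col=1): c = -1.1850 + -0.2300i → escape time 6
(row=3, col=2): c = -0.6900 + -0.2300i → escape time 6
(row=3, col=3): c = -0.1950 + -0.2300i → escape time 6
(row=3, col=4): c = 0.3000 + -0.2300i → escape time 6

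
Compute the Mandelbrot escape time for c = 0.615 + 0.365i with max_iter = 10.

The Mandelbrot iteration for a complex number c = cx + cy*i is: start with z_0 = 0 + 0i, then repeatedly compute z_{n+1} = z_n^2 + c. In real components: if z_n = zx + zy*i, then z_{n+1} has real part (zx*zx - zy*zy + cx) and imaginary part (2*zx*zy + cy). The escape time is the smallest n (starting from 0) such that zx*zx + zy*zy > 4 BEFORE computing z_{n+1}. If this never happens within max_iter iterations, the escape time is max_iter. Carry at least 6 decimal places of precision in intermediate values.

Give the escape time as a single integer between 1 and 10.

z_0 = 0 + 0i, c = 0.6150 + 0.3650i
Iter 1: z = 0.6150 + 0.3650i, |z|^2 = 0.5114
Iter 2: z = 0.8600 + 0.8139i, |z|^2 = 1.4021
Iter 3: z = 0.6921 + 1.7650i, |z|^2 = 3.5942
Iter 4: z = -2.0212 + 2.8081i, |z|^2 = 11.9705
Escaped at iteration 4

Answer: 4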